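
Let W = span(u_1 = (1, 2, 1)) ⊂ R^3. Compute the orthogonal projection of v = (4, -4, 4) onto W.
proj_W(v) = (0, 0, 0)

Set up U = [u_1 | ... | u_1] ∈ R^(3×1). The projector onto W = col(U) is P = U (U^T U)^(-1) U^T.
Compute U^T U =
  [6],
and U^T v = (0).
Solve U^T U · c = U^T v for the coefficients: c = (0). The projection is proj_W(v) = U c.
Check: (v - proj_W(v)) · u_1 = 0  (should be 0).
Result: proj_W(v) = (0, 0, 0).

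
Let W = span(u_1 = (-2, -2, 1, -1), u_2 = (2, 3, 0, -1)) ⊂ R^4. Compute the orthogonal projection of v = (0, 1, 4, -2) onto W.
proj_W(v) = (-30/59, 56/59, 101/59, -187/59)

Set up U = [u_1 | ... | u_2] ∈ R^(4×2). The projector onto W = col(U) is P = U (U^T U)^(-1) U^T.
Compute U^T U =
  [10, -9]
  [-9, 14],
and U^T v = (4, 5).
Solve U^T U · c = U^T v for the coefficients: c = (101/59, 86/59). The projection is proj_W(v) = U c.
Check: (v - proj_W(v)) · u_1 = 0  (should be 0).
Check: (v - proj_W(v)) · u_2 = 0  (should be 0).
Result: proj_W(v) = (-30/59, 56/59, 101/59, -187/59).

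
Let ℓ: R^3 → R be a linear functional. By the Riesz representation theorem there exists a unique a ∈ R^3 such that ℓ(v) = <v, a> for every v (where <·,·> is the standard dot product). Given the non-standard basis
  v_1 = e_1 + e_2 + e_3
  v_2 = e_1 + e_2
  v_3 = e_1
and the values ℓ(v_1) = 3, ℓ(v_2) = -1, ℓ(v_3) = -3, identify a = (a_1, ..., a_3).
a = (-3, 2, 4)

Write a = (a_1, ..., a_3) in the standard basis. For each basis vector v_i, ℓ(v_i) = <v_i, a> is a linear equation in the a_j's. Collect the n equations into a matrix system V a = ℓ, where row i of V is v_i (expressed in the standard basis). Since V is invertible (lower-triangular with 1s on the diagonal, up to permutation), solve by back-substitution:
  V =
[[1, 1, 1],
 [1, 1, 0],
 [1, 0, 0]]
  V a = (3, -1, -3)
Solving gives a = (-3, 2, 4).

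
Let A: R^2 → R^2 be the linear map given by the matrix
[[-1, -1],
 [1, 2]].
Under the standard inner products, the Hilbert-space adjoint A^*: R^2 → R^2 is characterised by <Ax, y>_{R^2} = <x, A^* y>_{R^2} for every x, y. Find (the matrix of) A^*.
A^* = A^T =
[[-1, 1],
 [-1, 2]]

For real matrices with standard dot products, the defining identity <Ax, y> = <x, A^* y> gives (Ax)^T y = x^T (A^*) y, i.e. x^T A^T y = x^T (A^*) y. Since this holds for all x, y, we must have A^* = A^T. Therefore
A^* =
[[-1, 1],
 [-1, 2]].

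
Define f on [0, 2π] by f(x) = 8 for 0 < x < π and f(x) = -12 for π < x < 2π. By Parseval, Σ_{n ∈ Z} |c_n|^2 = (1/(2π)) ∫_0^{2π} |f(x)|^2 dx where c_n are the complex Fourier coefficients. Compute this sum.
Σ |c_n|^2 = 104

Parseval equates the L^2 energy of f (normalised by 1/(2π)) with the ℓ^2 sum of its Fourier coefficients: (1/(2π)) ∫_0^{2π} |f|^2 = Σ |c_n|^2.
Compute the left side: (1/(2π)) [∫_0^π 8^2 dx + ∫_π^{2π} (-12)^2 dx] = (1/(2π)) · (64π + 144π) = (64 + 144)/2 = 104.
So Σ_{n ∈ Z} |c_n|^2 = 104.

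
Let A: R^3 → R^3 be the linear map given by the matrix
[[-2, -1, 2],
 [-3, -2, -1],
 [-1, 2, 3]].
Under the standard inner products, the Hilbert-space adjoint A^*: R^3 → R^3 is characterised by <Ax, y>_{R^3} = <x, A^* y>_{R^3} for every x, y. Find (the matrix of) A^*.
A^* = A^T =
[[-2, -3, -1],
 [-1, -2, 2],
 [2, -1, 3]]

For real matrices with standard dot products, the defining identity <Ax, y> = <x, A^* y> gives (Ax)^T y = x^T (A^*) y, i.e. x^T A^T y = x^T (A^*) y. Since this holds for all x, y, we must have A^* = A^T. Therefore
A^* =
[[-2, -3, -1],
 [-1, -2, 2],
 [2, -1, 3]].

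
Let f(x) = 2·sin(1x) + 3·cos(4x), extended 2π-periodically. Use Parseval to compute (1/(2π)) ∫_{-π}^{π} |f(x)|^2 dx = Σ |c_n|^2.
Σ |c_n|^2 = 13/2

Expand |f|^2 and use orthogonality of {sin(nx), cos(mx)} on [-π, π]:
  ∫_{-π}^{π} sin(nx)^2 dx = π, ∫ cos(mx)^2 dx = π, and cross terms integrate to 0.
So ∫_{-π}^{π} f(x)^2 dx = 2^2 · π + 3^2 · π = (4 + 9)π.
Divide by 2π: (4 + 9)/2 = 13/2.
By Parseval, this equals Σ |c_n|^2.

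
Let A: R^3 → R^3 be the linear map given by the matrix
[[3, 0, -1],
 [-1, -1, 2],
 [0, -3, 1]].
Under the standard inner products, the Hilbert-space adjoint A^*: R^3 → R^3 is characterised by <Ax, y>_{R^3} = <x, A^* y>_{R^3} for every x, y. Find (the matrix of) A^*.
A^* = A^T =
[[3, -1, 0],
 [0, -1, -3],
 [-1, 2, 1]]

For real matrices with standard dot products, the defining identity <Ax, y> = <x, A^* y> gives (Ax)^T y = x^T (A^*) y, i.e. x^T A^T y = x^T (A^*) y. Since this holds for all x, y, we must have A^* = A^T. Therefore
A^* =
[[3, -1, 0],
 [0, -1, -3],
 [-1, 2, 1]].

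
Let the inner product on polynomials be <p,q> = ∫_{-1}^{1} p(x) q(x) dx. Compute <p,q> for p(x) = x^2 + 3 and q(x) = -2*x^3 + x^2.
<p,q> = 12/5

Expand the product: p(x)·q(x) = -2*x^5 + x^4 - 6*x^3 + 3*x^2.
∫_{-1}^{1} of each monomial x^k gives [2/(k+1) if k even, 0 if k odd]. Integrating term-by-term (or equivalently evaluating the antiderivative F(x) = -x^6/3 + x^5/5 - 3*x^4/2 + x^3 at the endpoints):
  F(1) − F(−1) = -19/30 − (-91/30) = 12/5.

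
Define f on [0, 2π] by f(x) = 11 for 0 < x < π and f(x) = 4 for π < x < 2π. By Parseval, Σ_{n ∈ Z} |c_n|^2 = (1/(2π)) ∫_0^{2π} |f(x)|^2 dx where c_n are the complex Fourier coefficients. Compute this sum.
Σ |c_n|^2 = 137/2

Parseval equates the L^2 energy of f (normalised by 1/(2π)) with the ℓ^2 sum of its Fourier coefficients: (1/(2π)) ∫_0^{2π} |f|^2 = Σ |c_n|^2.
Compute the left side: (1/(2π)) [∫_0^π 11^2 dx + ∫_π^{2π} 4^2 dx] = (1/(2π)) · (121π + 16π) = (121 + 16)/2 = 137/2.
So Σ_{n ∈ Z} |c_n|^2 = 137/2.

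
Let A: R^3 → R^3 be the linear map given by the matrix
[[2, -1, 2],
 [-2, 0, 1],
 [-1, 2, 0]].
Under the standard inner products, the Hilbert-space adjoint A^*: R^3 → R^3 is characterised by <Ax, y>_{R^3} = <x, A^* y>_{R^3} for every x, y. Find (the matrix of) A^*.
A^* = A^T =
[[2, -2, -1],
 [-1, 0, 2],
 [2, 1, 0]]

For real matrices with standard dot products, the defining identity <Ax, y> = <x, A^* y> gives (Ax)^T y = x^T (A^*) y, i.e. x^T A^T y = x^T (A^*) y. Since this holds for all x, y, we must have A^* = A^T. Therefore
A^* =
[[2, -2, -1],
 [-1, 0, 2],
 [2, 1, 0]].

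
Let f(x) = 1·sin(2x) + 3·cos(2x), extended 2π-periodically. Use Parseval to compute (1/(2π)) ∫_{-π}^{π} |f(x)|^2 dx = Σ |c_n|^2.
Σ |c_n|^2 = 5

Expand |f|^2 and use orthogonality of {sin(nx), cos(mx)} on [-π, π]:
  ∫_{-π}^{π} sin(nx)^2 dx = π, ∫ cos(mx)^2 dx = π, and cross terms integrate to 0.
So ∫_{-π}^{π} f(x)^2 dx = 1^2 · π + 3^2 · π = (1 + 9)π.
Divide by 2π: (1 + 9)/2 = 5.
By Parseval, this equals Σ |c_n|^2.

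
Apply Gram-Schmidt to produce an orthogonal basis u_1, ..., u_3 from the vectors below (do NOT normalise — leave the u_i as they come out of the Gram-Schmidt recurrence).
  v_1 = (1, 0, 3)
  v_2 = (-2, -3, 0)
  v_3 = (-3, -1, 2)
Orthogonal basis:
  u_1 = (1, 0, 3)
  u_2 = (-9/5, -3, 3/5)
  u_3 = (-27/14, 9/7, 9/14)

Apply the Gram-Schmidt recurrence
  u_1 = v_1
  u_i = v_i − Σ_{j<i} ((v_i · u_j) / (u_j · u_j)) · u_j.

Step by step this gives:
  u_1 = (1, 0, 3)
  u_2 = (-9/5, -3, 3/5)
  u_3 = (-27/14, 9/7, 9/14)

Orthogonality check:
  u_2 · u_1 = 0 (should be 0)
  u_3 · u_1 = 0 (should be 0)
  u_3 · u_2 = 0 (should be 0)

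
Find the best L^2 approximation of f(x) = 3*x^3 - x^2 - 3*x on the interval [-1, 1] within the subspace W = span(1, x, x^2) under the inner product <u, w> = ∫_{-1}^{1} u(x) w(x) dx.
g(x) = -x^2 - 6*x/5

The best approximation g ∈ W is the orthogonal projection of f onto W. Writing g = a_0 + a_1 x + a_2 x^2, the coefficients solve the normal equations G · a = b where
  G_{ij} = <φ_i, φ_j> and b_i = <f, φ_i>, with φ_0 = 1, φ_1 = x, φ_2 = x^2.
G =
  [2, 0, 2/3]
  [0, 2/3, 0]
  [2/3, 0, 2/5],
b = (-2/3, -4/5, -2/5).
Solving gives a_0 = 0, a_1 = -6/5, a_2 = -1, so
  g(x) = -x^2 - 6*x/5.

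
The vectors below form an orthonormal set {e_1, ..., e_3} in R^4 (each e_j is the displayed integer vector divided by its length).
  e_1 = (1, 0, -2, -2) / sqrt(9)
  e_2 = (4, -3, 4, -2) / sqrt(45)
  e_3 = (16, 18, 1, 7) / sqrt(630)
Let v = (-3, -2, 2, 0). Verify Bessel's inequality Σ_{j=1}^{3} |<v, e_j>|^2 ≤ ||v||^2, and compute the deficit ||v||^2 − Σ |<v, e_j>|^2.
Σ |<v, e_j>|^2 = 1021/63; ||v||^2 = 17; deficit = 50/63

Write each e_j = u_j / sqrt(<u_j, u_j>) where u_j is the displayed integer vector. Then <v, e_j> = <v, u_j> / sqrt(<u_j, u_j>), so |<v, e_j>|^2 = <v, u_j>^2 / <u_j, u_j>.
Coefficients: <v, e_1> = -7/sqrt(9), <v, e_2> = 2/sqrt(45), <v, e_3> = -82/sqrt(630).
Square and sum: Σ |<v, e_j>|^2 = 1021/63.
Compute ||v||^2 = v·v = 17.
Deficit = 17 − 1021/63 = 50/63 ≥ 0, confirming Bessel's inequality. (The deficit equals ||v − Σ <v,e_j> e_j||^2, the squared distance from v to span{e_j}.)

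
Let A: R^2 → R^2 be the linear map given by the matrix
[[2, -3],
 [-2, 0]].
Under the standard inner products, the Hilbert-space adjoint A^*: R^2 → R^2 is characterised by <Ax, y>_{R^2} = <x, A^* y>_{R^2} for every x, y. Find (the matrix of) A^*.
A^* = A^T =
[[2, -2],
 [-3, 0]]

For real matrices with standard dot products, the defining identity <Ax, y> = <x, A^* y> gives (Ax)^T y = x^T (A^*) y, i.e. x^T A^T y = x^T (A^*) y. Since this holds for all x, y, we must have A^* = A^T. Therefore
A^* =
[[2, -2],
 [-3, 0]].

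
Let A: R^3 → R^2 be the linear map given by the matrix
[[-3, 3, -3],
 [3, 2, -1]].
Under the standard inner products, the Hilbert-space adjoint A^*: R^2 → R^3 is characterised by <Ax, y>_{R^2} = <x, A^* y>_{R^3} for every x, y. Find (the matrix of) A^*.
A^* = A^T =
[[-3, 3],
 [3, 2],
 [-3, -1]]

For real matrices with standard dot products, the defining identity <Ax, y> = <x, A^* y> gives (Ax)^T y = x^T (A^*) y, i.e. x^T A^T y = x^T (A^*) y. Since this holds for all x, y, we must have A^* = A^T. Therefore
A^* =
[[-3, 3],
 [3, 2],
 [-3, -1]].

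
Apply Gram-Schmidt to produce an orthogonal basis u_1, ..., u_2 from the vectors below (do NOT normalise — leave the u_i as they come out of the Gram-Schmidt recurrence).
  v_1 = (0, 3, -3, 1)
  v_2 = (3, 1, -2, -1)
Orthogonal basis:
  u_1 = (0, 3, -3, 1)
  u_2 = (3, -5/19, -14/19, -27/19)

Apply the Gram-Schmidt recurrence
  u_1 = v_1
  u_i = v_i − Σ_{j<i} ((v_i · u_j) / (u_j · u_j)) · u_j.

Step by step this gives:
  u_1 = (0, 3, -3, 1)
  u_2 = (3, -5/19, -14/19, -27/19)

Orthogonality check:
  u_2 · u_1 = 0 (should be 0)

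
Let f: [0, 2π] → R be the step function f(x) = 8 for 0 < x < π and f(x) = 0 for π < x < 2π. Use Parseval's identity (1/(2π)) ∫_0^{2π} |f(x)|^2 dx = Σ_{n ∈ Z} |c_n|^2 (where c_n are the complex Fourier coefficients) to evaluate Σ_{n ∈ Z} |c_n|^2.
Σ |c_n|^2 = 32

Parseval equates the L^2 energy of f (normalised by 1/(2π)) with the ℓ^2 sum of its Fourier coefficients: (1/(2π)) ∫_0^{2π} |f|^2 = Σ |c_n|^2.
Compute the left side: (1/(2π)) [∫_0^π 8^2 dx + ∫_π^{2π} 0^2 dx] = (1/(2π)) · (64π + 0π) = (64 + 0)/2 = 32.
So Σ_{n ∈ Z} |c_n|^2 = 32.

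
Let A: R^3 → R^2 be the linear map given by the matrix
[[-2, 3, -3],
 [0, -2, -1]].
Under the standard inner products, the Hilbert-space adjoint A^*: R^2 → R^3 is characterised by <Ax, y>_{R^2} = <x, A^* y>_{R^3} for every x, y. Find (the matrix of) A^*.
A^* = A^T =
[[-2, 0],
 [3, -2],
 [-3, -1]]

For real matrices with standard dot products, the defining identity <Ax, y> = <x, A^* y> gives (Ax)^T y = x^T (A^*) y, i.e. x^T A^T y = x^T (A^*) y. Since this holds for all x, y, we must have A^* = A^T. Therefore
A^* =
[[-2, 0],
 [3, -2],
 [-3, -1]].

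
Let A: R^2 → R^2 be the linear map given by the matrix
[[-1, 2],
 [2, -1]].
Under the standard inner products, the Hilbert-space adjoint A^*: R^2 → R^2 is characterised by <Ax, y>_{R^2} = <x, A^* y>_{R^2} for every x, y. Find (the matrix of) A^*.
A^* = A^T =
[[-1, 2],
 [2, -1]]

For real matrices with standard dot products, the defining identity <Ax, y> = <x, A^* y> gives (Ax)^T y = x^T (A^*) y, i.e. x^T A^T y = x^T (A^*) y. Since this holds for all x, y, we must have A^* = A^T. Therefore
A^* =
[[-1, 2],
 [2, -1]].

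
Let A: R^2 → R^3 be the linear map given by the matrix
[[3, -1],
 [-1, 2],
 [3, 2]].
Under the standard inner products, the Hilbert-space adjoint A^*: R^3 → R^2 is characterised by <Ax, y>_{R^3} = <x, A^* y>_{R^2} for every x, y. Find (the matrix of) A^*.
A^* = A^T =
[[3, -1, 3],
 [-1, 2, 2]]

For real matrices with standard dot products, the defining identity <Ax, y> = <x, A^* y> gives (Ax)^T y = x^T (A^*) y, i.e. x^T A^T y = x^T (A^*) y. Since this holds for all x, y, we must have A^* = A^T. Therefore
A^* =
[[3, -1, 3],
 [-1, 2, 2]].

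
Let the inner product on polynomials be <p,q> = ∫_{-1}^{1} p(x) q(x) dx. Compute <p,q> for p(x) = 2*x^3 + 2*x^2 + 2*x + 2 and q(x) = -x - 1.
<p,q> = -112/15

Expand the product: p(x)·q(x) = -2*x^4 - 4*x^3 - 4*x^2 - 4*x - 2.
∫_{-1}^{1} of each monomial x^k gives [2/(k+1) if k even, 0 if k odd]. Integrating term-by-term (or equivalently evaluating the antiderivative F(x) = -2*x^5/5 - x^4 - 4*x^3/3 - 2*x^2 - 2*x at the endpoints):
  F(1) − F(−1) = -101/15 − (11/15) = -112/15.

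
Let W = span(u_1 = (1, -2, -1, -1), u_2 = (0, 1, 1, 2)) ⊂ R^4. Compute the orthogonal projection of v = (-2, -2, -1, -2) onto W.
proj_W(v) = (-5/17, -14/17, -19/17, -43/17)

Set up U = [u_1 | ... | u_2] ∈ R^(4×2). The projector onto W = col(U) is P = U (U^T U)^(-1) U^T.
Compute U^T U =
  [7, -5]
  [-5, 6],
and U^T v = (5, -7).
Solve U^T U · c = U^T v for the coefficients: c = (-5/17, -24/17). The projection is proj_W(v) = U c.
Check: (v - proj_W(v)) · u_1 = 0  (should be 0).
Check: (v - proj_W(v)) · u_2 = 0  (should be 0).
Result: proj_W(v) = (-5/17, -14/17, -19/17, -43/17).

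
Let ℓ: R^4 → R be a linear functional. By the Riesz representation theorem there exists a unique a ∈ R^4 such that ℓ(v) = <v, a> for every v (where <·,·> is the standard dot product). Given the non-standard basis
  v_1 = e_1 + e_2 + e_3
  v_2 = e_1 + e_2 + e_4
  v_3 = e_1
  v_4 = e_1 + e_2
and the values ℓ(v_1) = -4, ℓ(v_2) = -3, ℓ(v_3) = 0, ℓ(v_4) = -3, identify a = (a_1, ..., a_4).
a = (0, -3, -1, 0)

Write a = (a_1, ..., a_4) in the standard basis. For each basis vector v_i, ℓ(v_i) = <v_i, a> is a linear equation in the a_j's. Collect the n equations into a matrix system V a = ℓ, where row i of V is v_i (expressed in the standard basis). Since V is invertible (lower-triangular with 1s on the diagonal, up to permutation), solve by back-substitution:
  V =
[[1, 1, 1, 0],
 [1, 1, 0, 1],
 [1, 0, 0, 0],
 [1, 1, 0, 0]]
  V a = (-4, -3, 0, -3)
Solving gives a = (0, -3, -1, 0).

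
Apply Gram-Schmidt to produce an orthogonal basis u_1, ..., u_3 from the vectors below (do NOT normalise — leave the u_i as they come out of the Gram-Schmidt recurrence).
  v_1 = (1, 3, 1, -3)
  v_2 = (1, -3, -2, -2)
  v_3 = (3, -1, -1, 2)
Orthogonal basis:
  u_1 = (1, 3, 1, -3)
  u_2 = (6/5, -12/5, -9/5, -13/5)
  u_3 = (545/172, 71/172, -65/172, 231/172)

Apply the Gram-Schmidt recurrence
  u_1 = v_1
  u_i = v_i − Σ_{j<i} ((v_i · u_j) / (u_j · u_j)) · u_j.

Step by step this gives:
  u_1 = (1, 3, 1, -3)
  u_2 = (6/5, -12/5, -9/5, -13/5)
  u_3 = (545/172, 71/172, -65/172, 231/172)

Orthogonality check:
  u_2 · u_1 = 0 (should be 0)
  u_3 · u_1 = 0 (should be 0)
  u_3 · u_2 = 0 (should be 0)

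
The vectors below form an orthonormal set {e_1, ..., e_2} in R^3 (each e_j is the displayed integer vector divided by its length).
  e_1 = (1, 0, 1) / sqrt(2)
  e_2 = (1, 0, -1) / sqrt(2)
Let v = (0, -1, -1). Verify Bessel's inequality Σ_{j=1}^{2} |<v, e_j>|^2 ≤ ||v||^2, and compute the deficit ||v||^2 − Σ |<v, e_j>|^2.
Σ |<v, e_j>|^2 = 1; ||v||^2 = 2; deficit = 1

Write each e_j = u_j / sqrt(<u_j, u_j>) where u_j is the displayed integer vector. Then <v, e_j> = <v, u_j> / sqrt(<u_j, u_j>), so |<v, e_j>|^2 = <v, u_j>^2 / <u_j, u_j>.
Coefficients: <v, e_1> = -1/sqrt(2), <v, e_2> = 1/sqrt(2).
Square and sum: Σ |<v, e_j>|^2 = 1.
Compute ||v||^2 = v·v = 2.
Deficit = 2 − 1 = 1 ≥ 0, confirming Bessel's inequality. (The deficit equals ||v − Σ <v,e_j> e_j||^2, the squared distance from v to span{e_j}.)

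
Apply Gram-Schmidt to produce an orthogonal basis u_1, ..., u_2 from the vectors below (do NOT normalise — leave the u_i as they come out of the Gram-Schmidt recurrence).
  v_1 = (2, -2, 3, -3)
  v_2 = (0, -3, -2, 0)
Orthogonal basis:
  u_1 = (2, -2, 3, -3)
  u_2 = (0, -3, -2, 0)

Apply the Gram-Schmidt recurrence
  u_1 = v_1
  u_i = v_i − Σ_{j<i} ((v_i · u_j) / (u_j · u_j)) · u_j.

Step by step this gives:
  u_1 = (2, -2, 3, -3)
  u_2 = (0, -3, -2, 0)

Orthogonality check:
  u_2 · u_1 = 0 (should be 0)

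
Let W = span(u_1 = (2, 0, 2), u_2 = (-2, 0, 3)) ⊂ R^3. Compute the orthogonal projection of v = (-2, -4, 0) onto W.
proj_W(v) = (-2, 0, 0)

Set up U = [u_1 | ... | u_2] ∈ R^(3×2). The projector onto W = col(U) is P = U (U^T U)^(-1) U^T.
Compute U^T U =
  [8, 2]
  [2, 13],
and U^T v = (-4, 4).
Solve U^T U · c = U^T v for the coefficients: c = (-3/5, 2/5). The projection is proj_W(v) = U c.
Check: (v - proj_W(v)) · u_1 = 0  (should be 0).
Check: (v - proj_W(v)) · u_2 = 0  (should be 0).
Result: proj_W(v) = (-2, 0, 0).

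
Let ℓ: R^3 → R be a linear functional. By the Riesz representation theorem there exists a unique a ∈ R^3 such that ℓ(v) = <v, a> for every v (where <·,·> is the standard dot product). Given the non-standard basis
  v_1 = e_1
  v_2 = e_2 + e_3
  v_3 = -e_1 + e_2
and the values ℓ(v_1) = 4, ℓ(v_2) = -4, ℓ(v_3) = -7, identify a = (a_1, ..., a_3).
a = (4, -3, -1)

Write a = (a_1, ..., a_3) in the standard basis. For each basis vector v_i, ℓ(v_i) = <v_i, a> is a linear equation in the a_j's. Collect the n equations into a matrix system V a = ℓ, where row i of V is v_i (expressed in the standard basis). Since V is invertible (lower-triangular with 1s on the diagonal, up to permutation), solve by back-substitution:
  V =
[[1, 0, 0],
 [0, 1, 1],
 [-1, 1, 0]]
  V a = (4, -4, -7)
Solving gives a = (4, -3, -1).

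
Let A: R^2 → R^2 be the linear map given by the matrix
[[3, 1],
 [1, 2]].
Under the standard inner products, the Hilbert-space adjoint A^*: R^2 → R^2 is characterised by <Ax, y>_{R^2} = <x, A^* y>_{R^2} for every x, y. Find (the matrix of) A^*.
A^* = A^T =
[[3, 1],
 [1, 2]]

For real matrices with standard dot products, the defining identity <Ax, y> = <x, A^* y> gives (Ax)^T y = x^T (A^*) y, i.e. x^T A^T y = x^T (A^*) y. Since this holds for all x, y, we must have A^* = A^T. Therefore
A^* =
[[3, 1],
 [1, 2]].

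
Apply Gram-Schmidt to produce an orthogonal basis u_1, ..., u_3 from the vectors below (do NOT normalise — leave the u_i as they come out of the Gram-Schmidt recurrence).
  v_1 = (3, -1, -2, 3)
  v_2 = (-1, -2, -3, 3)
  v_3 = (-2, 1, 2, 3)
Orthogonal basis:
  u_1 = (3, -1, -2, 3)
  u_2 = (-65/23, -32/23, -41/23, 27/23)
  u_3 = (-305/333, 439/333, 781/333, 108/37)

Apply the Gram-Schmidt recurrence
  u_1 = v_1
  u_i = v_i − Σ_{j<i} ((v_i · u_j) / (u_j · u_j)) · u_j.

Step by step this gives:
  u_1 = (3, -1, -2, 3)
  u_2 = (-65/23, -32/23, -41/23, 27/23)
  u_3 = (-305/333, 439/333, 781/333, 108/37)

Orthogonality check:
  u_2 · u_1 = 0 (should be 0)
  u_3 · u_1 = 0 (should be 0)
  u_3 · u_2 = 0 (should be 0)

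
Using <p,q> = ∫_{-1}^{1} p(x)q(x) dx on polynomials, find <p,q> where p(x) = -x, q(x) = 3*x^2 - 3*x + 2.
<p,q> = 2

Expand the product: p(x)·q(x) = -3*x^3 + 3*x^2 - 2*x.
∫_{-1}^{1} of each monomial x^k gives [2/(k+1) if k even, 0 if k odd]. Integrating term-by-term (or equivalently evaluating the antiderivative F(x) = -3*x^4/4 + x^3 - x^2 at the endpoints):
  F(1) − F(−1) = -3/4 − (-11/4) = 2.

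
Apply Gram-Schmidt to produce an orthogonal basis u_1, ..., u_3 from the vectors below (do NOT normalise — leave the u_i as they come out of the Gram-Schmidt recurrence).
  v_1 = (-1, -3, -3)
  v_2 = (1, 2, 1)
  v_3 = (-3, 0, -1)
Orthogonal basis:
  u_1 = (-1, -3, -3)
  u_2 = (9/19, 8/19, -11/19)
  u_3 = (-15/7, 10/7, -5/7)

Apply the Gram-Schmidt recurrence
  u_1 = v_1
  u_i = v_i − Σ_{j<i} ((v_i · u_j) / (u_j · u_j)) · u_j.

Step by step this gives:
  u_1 = (-1, -3, -3)
  u_2 = (9/19, 8/19, -11/19)
  u_3 = (-15/7, 10/7, -5/7)

Orthogonality check:
  u_2 · u_1 = 0 (should be 0)
  u_3 · u_1 = 0 (should be 0)
  u_3 · u_2 = 0 (should be 0)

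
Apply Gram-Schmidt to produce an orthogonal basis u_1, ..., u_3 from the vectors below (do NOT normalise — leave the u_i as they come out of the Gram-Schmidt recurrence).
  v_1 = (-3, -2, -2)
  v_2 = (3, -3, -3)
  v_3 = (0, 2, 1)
Orthogonal basis:
  u_1 = (-3, -2, -2)
  u_2 = (60/17, -45/17, -45/17)
  u_3 = (0, 1/2, -1/2)

Apply the Gram-Schmidt recurrence
  u_1 = v_1
  u_i = v_i − Σ_{j<i} ((v_i · u_j) / (u_j · u_j)) · u_j.

Step by step this gives:
  u_1 = (-3, -2, -2)
  u_2 = (60/17, -45/17, -45/17)
  u_3 = (0, 1/2, -1/2)

Orthogonality check:
  u_2 · u_1 = 0 (should be 0)
  u_3 · u_1 = 0 (should be 0)
  u_3 · u_2 = 0 (should be 0)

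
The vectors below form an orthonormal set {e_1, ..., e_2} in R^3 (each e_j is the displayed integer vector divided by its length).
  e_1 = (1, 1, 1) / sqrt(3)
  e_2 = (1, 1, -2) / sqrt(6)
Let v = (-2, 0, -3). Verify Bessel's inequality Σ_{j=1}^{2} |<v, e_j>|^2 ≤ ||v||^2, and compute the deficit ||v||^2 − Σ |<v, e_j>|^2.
Σ |<v, e_j>|^2 = 11; ||v||^2 = 13; deficit = 2

Write each e_j = u_j / sqrt(<u_j, u_j>) where u_j is the displayed integer vector. Then <v, e_j> = <v, u_j> / sqrt(<u_j, u_j>), so |<v, e_j>|^2 = <v, u_j>^2 / <u_j, u_j>.
Coefficients: <v, e_1> = -5/sqrt(3), <v, e_2> = 4/sqrt(6).
Square and sum: Σ |<v, e_j>|^2 = 11.
Compute ||v||^2 = v·v = 13.
Deficit = 13 − 11 = 2 ≥ 0, confirming Bessel's inequality. (The deficit equals ||v − Σ <v,e_j> e_j||^2, the squared distance from v to span{e_j}.)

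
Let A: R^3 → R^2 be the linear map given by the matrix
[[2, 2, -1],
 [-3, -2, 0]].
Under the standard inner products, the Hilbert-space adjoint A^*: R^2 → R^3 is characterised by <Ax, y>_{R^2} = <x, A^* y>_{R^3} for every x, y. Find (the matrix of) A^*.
A^* = A^T =
[[2, -3],
 [2, -2],
 [-1, 0]]

For real matrices with standard dot products, the defining identity <Ax, y> = <x, A^* y> gives (Ax)^T y = x^T (A^*) y, i.e. x^T A^T y = x^T (A^*) y. Since this holds for all x, y, we must have A^* = A^T. Therefore
A^* =
[[2, -3],
 [2, -2],
 [-1, 0]].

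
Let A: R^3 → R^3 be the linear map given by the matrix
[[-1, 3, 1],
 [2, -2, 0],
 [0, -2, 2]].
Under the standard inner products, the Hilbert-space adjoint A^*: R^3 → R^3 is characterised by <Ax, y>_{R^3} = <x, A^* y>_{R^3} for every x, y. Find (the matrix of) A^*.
A^* = A^T =
[[-1, 2, 0],
 [3, -2, -2],
 [1, 0, 2]]

For real matrices with standard dot products, the defining identity <Ax, y> = <x, A^* y> gives (Ax)^T y = x^T (A^*) y, i.e. x^T A^T y = x^T (A^*) y. Since this holds for all x, y, we must have A^* = A^T. Therefore
A^* =
[[-1, 2, 0],
 [3, -2, -2],
 [1, 0, 2]].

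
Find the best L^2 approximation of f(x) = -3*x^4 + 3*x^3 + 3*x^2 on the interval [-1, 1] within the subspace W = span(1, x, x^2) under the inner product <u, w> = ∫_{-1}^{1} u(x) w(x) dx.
g(x) = 3*x^2/7 + 9*x/5 + 9/35

The best approximation g ∈ W is the orthogonal projection of f onto W. Writing g = a_0 + a_1 x + a_2 x^2, the coefficients solve the normal equations G · a = b where
  G_{ij} = <φ_i, φ_j> and b_i = <f, φ_i>, with φ_0 = 1, φ_1 = x, φ_2 = x^2.
G =
  [2, 0, 2/3]
  [0, 2/3, 0]
  [2/3, 0, 2/5],
b = (4/5, 6/5, 12/35).
Solving gives a_0 = 9/35, a_1 = 9/5, a_2 = 3/7, so
  g(x) = 3*x^2/7 + 9*x/5 + 9/35.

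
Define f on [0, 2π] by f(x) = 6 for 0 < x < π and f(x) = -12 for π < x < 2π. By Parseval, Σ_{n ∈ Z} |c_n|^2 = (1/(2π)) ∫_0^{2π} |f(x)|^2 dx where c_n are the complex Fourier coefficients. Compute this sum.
Σ |c_n|^2 = 90

Parseval equates the L^2 energy of f (normalised by 1/(2π)) with the ℓ^2 sum of its Fourier coefficients: (1/(2π)) ∫_0^{2π} |f|^2 = Σ |c_n|^2.
Compute the left side: (1/(2π)) [∫_0^π 6^2 dx + ∫_π^{2π} (-12)^2 dx] = (1/(2π)) · (36π + 144π) = (36 + 144)/2 = 90.
So Σ_{n ∈ Z} |c_n|^2 = 90.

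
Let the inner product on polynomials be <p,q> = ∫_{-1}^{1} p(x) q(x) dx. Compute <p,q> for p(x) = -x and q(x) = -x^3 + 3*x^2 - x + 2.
<p,q> = 16/15

Expand the product: p(x)·q(x) = x^4 - 3*x^3 + x^2 - 2*x.
∫_{-1}^{1} of each monomial x^k gives [2/(k+1) if k even, 0 if k odd]. Integrating term-by-term (or equivalently evaluating the antiderivative F(x) = x^5/5 - 3*x^4/4 + x^3/3 - x^2 at the endpoints):
  F(1) − F(−1) = -73/60 − (-137/60) = 16/15.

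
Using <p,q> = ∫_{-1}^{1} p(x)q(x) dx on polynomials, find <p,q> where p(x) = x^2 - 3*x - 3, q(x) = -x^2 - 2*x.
<p,q> = 28/5

Expand the product: p(x)·q(x) = -x^4 + x^3 + 9*x^2 + 6*x.
∫_{-1}^{1} of each monomial x^k gives [2/(k+1) if k even, 0 if k odd]. Integrating term-by-term (or equivalently evaluating the antiderivative F(x) = -x^5/5 + x^4/4 + 3*x^3 + 3*x^2 at the endpoints):
  F(1) − F(−1) = 121/20 − (9/20) = 28/5.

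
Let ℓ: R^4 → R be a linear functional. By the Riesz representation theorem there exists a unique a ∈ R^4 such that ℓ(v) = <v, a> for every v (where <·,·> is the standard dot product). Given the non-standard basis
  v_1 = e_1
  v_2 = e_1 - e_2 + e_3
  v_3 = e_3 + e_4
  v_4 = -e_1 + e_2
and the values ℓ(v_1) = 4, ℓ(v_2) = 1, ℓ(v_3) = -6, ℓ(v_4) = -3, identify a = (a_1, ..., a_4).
a = (4, 1, -2, -4)

Write a = (a_1, ..., a_4) in the standard basis. For each basis vector v_i, ℓ(v_i) = <v_i, a> is a linear equation in the a_j's. Collect the n equations into a matrix system V a = ℓ, where row i of V is v_i (expressed in the standard basis). Since V is invertible (lower-triangular with 1s on the diagonal, up to permutation), solve by back-substitution:
  V =
[[1, 0, 0, 0],
 [1, -1, 1, 0],
 [0, 0, 1, 1],
 [-1, 1, 0, 0]]
  V a = (4, 1, -6, -3)
Solving gives a = (4, 1, -2, -4).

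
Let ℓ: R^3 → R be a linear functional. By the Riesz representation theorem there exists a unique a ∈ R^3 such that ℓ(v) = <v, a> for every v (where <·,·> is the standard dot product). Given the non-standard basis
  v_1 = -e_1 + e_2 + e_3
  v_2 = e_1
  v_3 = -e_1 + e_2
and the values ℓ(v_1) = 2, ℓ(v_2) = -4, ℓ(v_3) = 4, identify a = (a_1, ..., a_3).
a = (-4, 0, -2)

Write a = (a_1, ..., a_3) in the standard basis. For each basis vector v_i, ℓ(v_i) = <v_i, a> is a linear equation in the a_j's. Collect the n equations into a matrix system V a = ℓ, where row i of V is v_i (expressed in the standard basis). Since V is invertible (lower-triangular with 1s on the diagonal, up to permutation), solve by back-substitution:
  V =
[[-1, 1, 1],
 [1, 0, 0],
 [-1, 1, 0]]
  V a = (2, -4, 4)
Solving gives a = (-4, 0, -2).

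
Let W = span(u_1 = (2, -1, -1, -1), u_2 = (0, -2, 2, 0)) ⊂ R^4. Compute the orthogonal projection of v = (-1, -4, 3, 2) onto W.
proj_W(v) = (-6/7, -43/14, 55/14, 3/7)

Set up U = [u_1 | ... | u_2] ∈ R^(4×2). The projector onto W = col(U) is P = U (U^T U)^(-1) U^T.
Compute U^T U =
  [7, 0]
  [0, 8],
and U^T v = (-3, 14).
Solve U^T U · c = U^T v for the coefficients: c = (-3/7, 7/4). The projection is proj_W(v) = U c.
Check: (v - proj_W(v)) · u_1 = 0  (should be 0).
Check: (v - proj_W(v)) · u_2 = 0  (should be 0).
Result: proj_W(v) = (-6/7, -43/14, 55/14, 3/7).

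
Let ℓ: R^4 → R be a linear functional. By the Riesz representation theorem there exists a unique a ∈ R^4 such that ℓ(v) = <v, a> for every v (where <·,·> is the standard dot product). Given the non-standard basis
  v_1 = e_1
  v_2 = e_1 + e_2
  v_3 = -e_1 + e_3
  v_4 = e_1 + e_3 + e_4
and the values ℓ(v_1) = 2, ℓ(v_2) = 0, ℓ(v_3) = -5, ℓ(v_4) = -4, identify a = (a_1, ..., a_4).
a = (2, -2, -3, -3)

Write a = (a_1, ..., a_4) in the standard basis. For each basis vector v_i, ℓ(v_i) = <v_i, a> is a linear equation in the a_j's. Collect the n equations into a matrix system V a = ℓ, where row i of V is v_i (expressed in the standard basis). Since V is invertible (lower-triangular with 1s on the diagonal, up to permutation), solve by back-substitution:
  V =
[[1, 0, 0, 0],
 [1, 1, 0, 0],
 [-1, 0, 1, 0],
 [1, 0, 1, 1]]
  V a = (2, 0, -5, -4)
Solving gives a = (2, -2, -3, -3).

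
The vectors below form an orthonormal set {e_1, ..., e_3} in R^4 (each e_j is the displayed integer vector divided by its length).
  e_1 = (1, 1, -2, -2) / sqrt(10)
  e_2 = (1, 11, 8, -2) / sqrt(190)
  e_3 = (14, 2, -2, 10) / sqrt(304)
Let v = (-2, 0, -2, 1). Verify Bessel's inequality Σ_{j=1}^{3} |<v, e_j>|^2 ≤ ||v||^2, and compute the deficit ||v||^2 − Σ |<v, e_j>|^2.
Σ |<v, e_j>|^2 = 11/4; ||v||^2 = 9; deficit = 25/4

Write each e_j = u_j / sqrt(<u_j, u_j>) where u_j is the displayed integer vector. Then <v, e_j> = <v, u_j> / sqrt(<u_j, u_j>), so |<v, e_j>|^2 = <v, u_j>^2 / <u_j, u_j>.
Coefficients: <v, e_1> = 0/sqrt(10), <v, e_2> = -20/sqrt(190), <v, e_3> = -14/sqrt(304).
Square and sum: Σ |<v, e_j>|^2 = 11/4.
Compute ||v||^2 = v·v = 9.
Deficit = 9 − 11/4 = 25/4 ≥ 0, confirming Bessel's inequality. (The deficit equals ||v − Σ <v,e_j> e_j||^2, the squared distance from v to span{e_j}.)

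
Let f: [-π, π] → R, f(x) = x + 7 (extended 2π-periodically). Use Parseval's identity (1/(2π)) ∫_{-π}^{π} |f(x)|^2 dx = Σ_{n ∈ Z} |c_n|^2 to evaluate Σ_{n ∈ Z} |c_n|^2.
Σ |c_n|^2 = π^2/3 + 49

Expand and integrate term by term over [-π, π]:
  ∫ (x)^2 dx = 1·(2π^3/3); ∫ 2·1·(7)·x dx = 0 (odd integrand); ∫ 7^2 dx = 49·2π.
So (1/(2π)) ∫_{-π}^{π} (x + 7)^2 dx = 1π^2/3 + 49 = π^2/3 + 49.
Parseval ⇒ Σ |c_n|^2 = π^2/3 + 49.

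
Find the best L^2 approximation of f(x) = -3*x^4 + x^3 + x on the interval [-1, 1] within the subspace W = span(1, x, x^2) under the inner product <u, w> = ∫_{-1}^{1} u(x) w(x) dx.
g(x) = -18*x^2/7 + 8*x/5 + 9/35

The best approximation g ∈ W is the orthogonal projection of f onto W. Writing g = a_0 + a_1 x + a_2 x^2, the coefficients solve the normal equations G · a = b where
  G_{ij} = <φ_i, φ_j> and b_i = <f, φ_i>, with φ_0 = 1, φ_1 = x, φ_2 = x^2.
G =
  [2, 0, 2/3]
  [0, 2/3, 0]
  [2/3, 0, 2/5],
b = (-6/5, 16/15, -6/7).
Solving gives a_0 = 9/35, a_1 = 8/5, a_2 = -18/7, so
  g(x) = -18*x^2/7 + 8*x/5 + 9/35.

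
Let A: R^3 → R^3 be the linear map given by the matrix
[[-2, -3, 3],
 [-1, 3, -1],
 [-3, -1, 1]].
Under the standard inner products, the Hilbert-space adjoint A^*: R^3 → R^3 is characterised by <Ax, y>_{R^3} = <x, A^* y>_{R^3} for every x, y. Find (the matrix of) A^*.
A^* = A^T =
[[-2, -1, -3],
 [-3, 3, -1],
 [3, -1, 1]]

For real matrices with standard dot products, the defining identity <Ax, y> = <x, A^* y> gives (Ax)^T y = x^T (A^*) y, i.e. x^T A^T y = x^T (A^*) y. Since this holds for all x, y, we must have A^* = A^T. Therefore
A^* =
[[-2, -1, -3],
 [-3, 3, -1],
 [3, -1, 1]].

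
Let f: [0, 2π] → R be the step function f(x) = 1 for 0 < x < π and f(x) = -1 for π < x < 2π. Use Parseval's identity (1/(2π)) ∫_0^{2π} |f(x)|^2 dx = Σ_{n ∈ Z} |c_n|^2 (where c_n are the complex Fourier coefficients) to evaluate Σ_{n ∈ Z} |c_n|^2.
Σ |c_n|^2 = 1

Parseval equates the L^2 energy of f (normalised by 1/(2π)) with the ℓ^2 sum of its Fourier coefficients: (1/(2π)) ∫_0^{2π} |f|^2 = Σ |c_n|^2.
Compute the left side: (1/(2π)) [∫_0^π 1^2 dx + ∫_π^{2π} (-1)^2 dx] = (1/(2π)) · (1π + 1π) = (1 + 1)/2 = 1.
So Σ_{n ∈ Z} |c_n|^2 = 1.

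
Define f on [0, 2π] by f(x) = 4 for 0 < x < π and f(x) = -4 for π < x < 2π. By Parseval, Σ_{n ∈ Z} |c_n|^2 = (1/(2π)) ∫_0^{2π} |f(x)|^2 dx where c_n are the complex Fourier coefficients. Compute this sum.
Σ |c_n|^2 = 16

Parseval equates the L^2 energy of f (normalised by 1/(2π)) with the ℓ^2 sum of its Fourier coefficients: (1/(2π)) ∫_0^{2π} |f|^2 = Σ |c_n|^2.
Compute the left side: (1/(2π)) [∫_0^π 4^2 dx + ∫_π^{2π} (-4)^2 dx] = (1/(2π)) · (16π + 16π) = (16 + 16)/2 = 16.
So Σ_{n ∈ Z} |c_n|^2 = 16.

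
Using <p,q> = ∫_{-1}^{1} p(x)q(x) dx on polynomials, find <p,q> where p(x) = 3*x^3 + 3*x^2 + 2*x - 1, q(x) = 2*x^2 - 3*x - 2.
<p,q> = -98/15

Expand the product: p(x)·q(x) = 6*x^5 - 3*x^4 - 11*x^3 - 14*x^2 - x + 2.
∫_{-1}^{1} of each monomial x^k gives [2/(k+1) if k even, 0 if k odd]. Integrating term-by-term (or equivalently evaluating the antiderivative F(x) = x^6 - 3*x^5/5 - 11*x^4/4 - 14*x^3/3 - x^2/2 + 2*x at the endpoints):
  F(1) − F(−1) = -331/60 − (61/60) = -98/15.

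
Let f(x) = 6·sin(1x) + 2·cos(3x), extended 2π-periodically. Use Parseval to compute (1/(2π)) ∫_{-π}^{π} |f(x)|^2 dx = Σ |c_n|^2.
Σ |c_n|^2 = 20

Expand |f|^2 and use orthogonality of {sin(nx), cos(mx)} on [-π, π]:
  ∫_{-π}^{π} sin(nx)^2 dx = π, ∫ cos(mx)^2 dx = π, and cross terms integrate to 0.
So ∫_{-π}^{π} f(x)^2 dx = 6^2 · π + 2^2 · π = (36 + 4)π.
Divide by 2π: (36 + 4)/2 = 20.
By Parseval, this equals Σ |c_n|^2.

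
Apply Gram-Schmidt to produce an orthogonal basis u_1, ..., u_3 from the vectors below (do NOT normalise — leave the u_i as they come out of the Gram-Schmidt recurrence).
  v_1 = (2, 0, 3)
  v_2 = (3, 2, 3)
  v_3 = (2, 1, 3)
Orthogonal basis:
  u_1 = (2, 0, 3)
  u_2 = (9/13, 2, -6/13)
  u_3 = (-18/61, 9/61, 12/61)

Apply the Gram-Schmidt recurrence
  u_1 = v_1
  u_i = v_i − Σ_{j<i} ((v_i · u_j) / (u_j · u_j)) · u_j.

Step by step this gives:
  u_1 = (2, 0, 3)
  u_2 = (9/13, 2, -6/13)
  u_3 = (-18/61, 9/61, 12/61)

Orthogonality check:
  u_2 · u_1 = 0 (should be 0)
  u_3 · u_1 = 0 (should be 0)
  u_3 · u_2 = 0 (should be 0)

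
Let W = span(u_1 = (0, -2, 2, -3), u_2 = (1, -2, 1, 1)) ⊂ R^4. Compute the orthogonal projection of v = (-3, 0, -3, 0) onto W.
proj_W(v) = (-42/55, 108/55, -6/5, -6/55)

Set up U = [u_1 | ... | u_2] ∈ R^(4×2). The projector onto W = col(U) is P = U (U^T U)^(-1) U^T.
Compute U^T U =
  [17, 3]
  [3, 7],
and U^T v = (-6, -6).
Solve U^T U · c = U^T v for the coefficients: c = (-12/55, -42/55). The projection is proj_W(v) = U c.
Check: (v - proj_W(v)) · u_1 = 0  (should be 0).
Check: (v - proj_W(v)) · u_2 = 0  (should be 0).
Result: proj_W(v) = (-42/55, 108/55, -6/5, -6/55).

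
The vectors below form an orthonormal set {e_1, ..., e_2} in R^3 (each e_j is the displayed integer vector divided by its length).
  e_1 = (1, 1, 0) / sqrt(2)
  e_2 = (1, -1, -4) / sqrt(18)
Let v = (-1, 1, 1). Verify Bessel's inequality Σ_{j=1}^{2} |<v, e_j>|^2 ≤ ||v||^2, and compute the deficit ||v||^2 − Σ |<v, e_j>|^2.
Σ |<v, e_j>|^2 = 2; ||v||^2 = 3; deficit = 1

Write each e_j = u_j / sqrt(<u_j, u_j>) where u_j is the displayed integer vector. Then <v, e_j> = <v, u_j> / sqrt(<u_j, u_j>), so |<v, e_j>|^2 = <v, u_j>^2 / <u_j, u_j>.
Coefficients: <v, e_1> = 0/sqrt(2), <v, e_2> = -6/sqrt(18).
Square and sum: Σ |<v, e_j>|^2 = 2.
Compute ||v||^2 = v·v = 3.
Deficit = 3 − 2 = 1 ≥ 0, confirming Bessel's inequality. (The deficit equals ||v − Σ <v,e_j> e_j||^2, the squared distance from v to span{e_j}.)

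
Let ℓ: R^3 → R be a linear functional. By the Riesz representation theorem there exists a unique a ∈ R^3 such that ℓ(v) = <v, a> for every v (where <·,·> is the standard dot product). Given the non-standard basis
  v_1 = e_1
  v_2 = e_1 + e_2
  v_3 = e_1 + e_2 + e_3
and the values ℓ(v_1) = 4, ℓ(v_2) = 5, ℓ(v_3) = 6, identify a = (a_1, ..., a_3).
a = (4, 1, 1)

Write a = (a_1, ..., a_3) in the standard basis. For each basis vector v_i, ℓ(v_i) = <v_i, a> is a linear equation in the a_j's. Collect the n equations into a matrix system V a = ℓ, where row i of V is v_i (expressed in the standard basis). Since V is invertible (lower-triangular with 1s on the diagonal, up to permutation), solve by back-substitution:
  V =
[[1, 0, 0],
 [1, 1, 0],
 [1, 1, 1]]
  V a = (4, 5, 6)
Solving gives a = (4, 1, 1).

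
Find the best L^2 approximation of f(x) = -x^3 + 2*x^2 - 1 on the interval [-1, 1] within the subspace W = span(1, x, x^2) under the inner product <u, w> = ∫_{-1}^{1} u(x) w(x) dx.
g(x) = 2*x^2 - 3*x/5 - 1

The best approximation g ∈ W is the orthogonal projection of f onto W. Writing g = a_0 + a_1 x + a_2 x^2, the coefficients solve the normal equations G · a = b where
  G_{ij} = <φ_i, φ_j> and b_i = <f, φ_i>, with φ_0 = 1, φ_1 = x, φ_2 = x^2.
G =
  [2, 0, 2/3]
  [0, 2/3, 0]
  [2/3, 0, 2/5],
b = (-2/3, -2/5, 2/15).
Solving gives a_0 = -1, a_1 = -3/5, a_2 = 2, so
  g(x) = 2*x^2 - 3*x/5 - 1.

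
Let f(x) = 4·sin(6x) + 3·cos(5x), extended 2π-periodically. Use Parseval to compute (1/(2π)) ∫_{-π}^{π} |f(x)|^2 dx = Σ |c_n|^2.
Σ |c_n|^2 = 25/2

Expand |f|^2 and use orthogonality of {sin(nx), cos(mx)} on [-π, π]:
  ∫_{-π}^{π} sin(nx)^2 dx = π, ∫ cos(mx)^2 dx = π, and cross terms integrate to 0.
So ∫_{-π}^{π} f(x)^2 dx = 4^2 · π + 3^2 · π = (16 + 9)π.
Divide by 2π: (16 + 9)/2 = 25/2.
By Parseval, this equals Σ |c_n|^2.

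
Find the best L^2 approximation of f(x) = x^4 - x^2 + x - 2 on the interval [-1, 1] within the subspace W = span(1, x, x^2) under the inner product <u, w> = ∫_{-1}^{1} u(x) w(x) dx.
g(x) = -x^2/7 + x - 73/35

The best approximation g ∈ W is the orthogonal projection of f onto W. Writing g = a_0 + a_1 x + a_2 x^2, the coefficients solve the normal equations G · a = b where
  G_{ij} = <φ_i, φ_j> and b_i = <f, φ_i>, with φ_0 = 1, φ_1 = x, φ_2 = x^2.
G =
  [2, 0, 2/3]
  [0, 2/3, 0]
  [2/3, 0, 2/5],
b = (-64/15, 2/3, -152/105).
Solving gives a_0 = -73/35, a_1 = 1, a_2 = -1/7, so
  g(x) = -x^2/7 + x - 73/35.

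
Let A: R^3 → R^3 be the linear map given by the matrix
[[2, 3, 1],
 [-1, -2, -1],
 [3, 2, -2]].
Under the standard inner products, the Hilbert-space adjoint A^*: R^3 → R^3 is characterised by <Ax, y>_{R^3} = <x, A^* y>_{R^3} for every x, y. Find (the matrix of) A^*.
A^* = A^T =
[[2, -1, 3],
 [3, -2, 2],
 [1, -1, -2]]

For real matrices with standard dot products, the defining identity <Ax, y> = <x, A^* y> gives (Ax)^T y = x^T (A^*) y, i.e. x^T A^T y = x^T (A^*) y. Since this holds for all x, y, we must have A^* = A^T. Therefore
A^* =
[[2, -1, 3],
 [3, -2, 2],
 [1, -1, -2]].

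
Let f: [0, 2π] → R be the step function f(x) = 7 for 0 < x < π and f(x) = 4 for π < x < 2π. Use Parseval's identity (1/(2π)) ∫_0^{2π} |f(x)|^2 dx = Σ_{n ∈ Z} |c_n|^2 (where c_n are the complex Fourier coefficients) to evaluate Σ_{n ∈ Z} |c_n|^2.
Σ |c_n|^2 = 65/2

Parseval equates the L^2 energy of f (normalised by 1/(2π)) with the ℓ^2 sum of its Fourier coefficients: (1/(2π)) ∫_0^{2π} |f|^2 = Σ |c_n|^2.
Compute the left side: (1/(2π)) [∫_0^π 7^2 dx + ∫_π^{2π} 4^2 dx] = (1/(2π)) · (49π + 16π) = (49 + 16)/2 = 65/2.
So Σ_{n ∈ Z} |c_n|^2 = 65/2.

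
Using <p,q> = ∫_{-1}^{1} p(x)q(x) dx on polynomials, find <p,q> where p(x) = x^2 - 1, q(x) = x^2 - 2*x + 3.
<p,q> = -64/15

Expand the product: p(x)·q(x) = x^4 - 2*x^3 + 2*x^2 + 2*x - 3.
∫_{-1}^{1} of each monomial x^k gives [2/(k+1) if k even, 0 if k odd]. Integrating term-by-term (or equivalently evaluating the antiderivative F(x) = x^5/5 - x^4/2 + 2*x^3/3 + x^2 - 3*x at the endpoints):
  F(1) − F(−1) = -49/30 − (79/30) = -64/15.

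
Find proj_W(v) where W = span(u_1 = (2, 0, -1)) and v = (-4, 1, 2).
proj_W(v) = (-4, 0, 2)

Set up U = [u_1 | ... | u_1] ∈ R^(3×1). The projector onto W = col(U) is P = U (U^T U)^(-1) U^T.
Compute U^T U =
  [5],
and U^T v = (-10).
Solve U^T U · c = U^T v for the coefficients: c = (-2). The projection is proj_W(v) = U c.
Check: (v - proj_W(v)) · u_1 = 0  (should be 0).
Result: proj_W(v) = (-4, 0, 2).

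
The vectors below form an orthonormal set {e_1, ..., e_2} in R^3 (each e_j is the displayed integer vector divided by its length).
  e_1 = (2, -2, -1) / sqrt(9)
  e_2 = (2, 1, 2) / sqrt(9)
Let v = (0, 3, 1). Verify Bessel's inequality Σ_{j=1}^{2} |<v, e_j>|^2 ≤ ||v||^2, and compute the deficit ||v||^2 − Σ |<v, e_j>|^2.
Σ |<v, e_j>|^2 = 74/9; ||v||^2 = 10; deficit = 16/9

Write each e_j = u_j / sqrt(<u_j, u_j>) where u_j is the displayed integer vector. Then <v, e_j> = <v, u_j> / sqrt(<u_j, u_j>), so |<v, e_j>|^2 = <v, u_j>^2 / <u_j, u_j>.
Coefficients: <v, e_1> = -7/sqrt(9), <v, e_2> = 5/sqrt(9).
Square and sum: Σ |<v, e_j>|^2 = 74/9.
Compute ||v||^2 = v·v = 10.
Deficit = 10 − 74/9 = 16/9 ≥ 0, confirming Bessel's inequality. (The deficit equals ||v − Σ <v,e_j> e_j||^2, the squared distance from v to span{e_j}.)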